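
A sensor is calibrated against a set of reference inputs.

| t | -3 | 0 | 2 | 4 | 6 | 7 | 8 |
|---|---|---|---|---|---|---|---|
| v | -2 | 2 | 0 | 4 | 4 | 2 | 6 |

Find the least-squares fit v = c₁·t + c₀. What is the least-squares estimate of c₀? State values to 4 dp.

c₀ = 0.3821

With design matrix A, AᵀA = [[178, 24]; [24, 7]] and Aᵀv = [108, 16]ᵀ.
Eliminating c₀: 7·(row 1) − 24·(row 2) gives 670·c₁ = 7·108 − 24·16 = 372, so c₁ = 186/335.
Then c₀ = (16 − 24·(186/335))/7 = 128/335.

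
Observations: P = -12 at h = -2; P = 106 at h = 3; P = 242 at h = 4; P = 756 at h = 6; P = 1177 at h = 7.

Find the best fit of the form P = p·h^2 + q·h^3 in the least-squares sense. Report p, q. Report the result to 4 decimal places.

p = 2.9943, q = 3.0033

Setting ∂/∂p … = 0 gives: 4050·p + 25818·q = 89667;  25818·p + 169194·q = 585453.
Eliminating q: 169194·(row 1) − 25818·(row 2) gives 18666576·p = 169194·89667 − 25818·585453 = 55892844, so p = 1552579/518516.
Then q = (585453 − 25818·(1552579/518516))/169194 = 1557279/518516.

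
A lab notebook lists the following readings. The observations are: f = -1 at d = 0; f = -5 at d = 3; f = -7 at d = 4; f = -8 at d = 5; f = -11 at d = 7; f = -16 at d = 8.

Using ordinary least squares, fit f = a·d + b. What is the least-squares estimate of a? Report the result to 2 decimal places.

Setting ∂/∂a … = 0 gives: 163·a + 27·b = -288;  27·a + 6·b = -48.
det = 163·6 − 27² = 249.
a = ((-288)·6 − 27·(-48))/249 = -144/83; b = (163·(-48) − 27·(-288))/249 = -16/83.

a = -1.73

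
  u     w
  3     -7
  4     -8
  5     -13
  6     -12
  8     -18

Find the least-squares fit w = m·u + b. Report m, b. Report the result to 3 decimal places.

Normal-equation sums: Σu·u = 150, Σu = 26, Σ1 = 5.
For Xᵀw: Σu·w = -334, Σw = -58.
So XᵀX·[m, b]ᵀ = Xᵀw: [[150, 26]; [26, 5]]·[m, b]ᵀ = [-334, -58]ᵀ.
Eliminating b: 5·(row 1) − 26·(row 2) gives 74·m = 5·(-334) − 26·(-58) = -162, so m = -81/37.
Then b = ((-58) − 26·(-81/37))/5 = -8/37.

m = -2.189, b = -0.216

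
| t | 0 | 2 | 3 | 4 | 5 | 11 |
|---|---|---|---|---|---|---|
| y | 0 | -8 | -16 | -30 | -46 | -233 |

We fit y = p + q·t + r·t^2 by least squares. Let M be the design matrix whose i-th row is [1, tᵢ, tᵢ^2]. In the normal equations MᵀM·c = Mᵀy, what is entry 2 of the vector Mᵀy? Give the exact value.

Entry 2 ↔ basis t, so (Mᵀy)_{2} = Σᵢ (t)·yᵢ = (0)·(0) + (2)·(-8) + (3)·(-16) + (4)·(-30) + (5)·(-46) + (11)·(-233) = -2977.

-2977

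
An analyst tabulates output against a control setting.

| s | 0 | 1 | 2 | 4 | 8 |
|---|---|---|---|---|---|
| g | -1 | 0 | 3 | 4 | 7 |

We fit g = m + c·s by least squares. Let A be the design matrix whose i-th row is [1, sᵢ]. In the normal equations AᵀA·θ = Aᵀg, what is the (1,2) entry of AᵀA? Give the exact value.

Row 1 ↔ basis 1, column 2 ↔ basis s, so (AᵀA)_{1,2} = Σᵢ s = (1)·(0) + (1)·(1) + (1)·(2) + (1)·(4) + (1)·(8) = 15.

15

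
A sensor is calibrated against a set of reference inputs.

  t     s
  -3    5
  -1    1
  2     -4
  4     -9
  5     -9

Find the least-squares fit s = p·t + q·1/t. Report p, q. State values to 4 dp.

From the data, Σt·t = 55, Σt·1/t = 5, Σ1/t·1/t = 5269/3600.
Moment sums: Σt·s = -105, Σ1/t·s = -523/60.
So XᵀX·[p, q]ᵀ = Xᵀs: [[55, 5]; [5, 5269/3600]]·[p, q]ᵀ = [-105, -523/60]ᵀ.
det = 55·(5269/3600) − 5² = 39959/720.
p = ((-105)·(5269/3600) − 5·(-523/60))/(39959/720) = -79269/39959; q = (55·(-523/60) − 5·(-105))/(39959/720) = 32820/39959.

p = -1.9838, q = 0.8213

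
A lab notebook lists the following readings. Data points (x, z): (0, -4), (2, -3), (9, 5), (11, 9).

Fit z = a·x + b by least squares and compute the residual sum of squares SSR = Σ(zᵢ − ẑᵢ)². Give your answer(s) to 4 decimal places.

The normal system AᵀA·[a, b]ᵀ = Aᵀz is [[206, 22]; [22, 4]]·[a, b]ᵀ = [138, 7]ᵀ.
Eliminating b: 4·(row 1) − 22·(row 2) gives 340·a = 4·138 − 22·7 = 398, so a = 199/170.
Then b = (7 − 22·(199/170))/4 = -797/170.
Residuals: 117/170, -111/170, -72/85, 69/85; SSR = 387/170.

SSR = 2.2765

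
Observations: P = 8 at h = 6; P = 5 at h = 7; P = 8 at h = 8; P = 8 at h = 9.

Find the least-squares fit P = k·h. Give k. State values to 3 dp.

k = 0.952

Forming XᵀX = [[230]] and XᵀP = [219]ᵀ gives XᵀX·[k]ᵀ = XᵀP.
k = 219/230 = 0.952174.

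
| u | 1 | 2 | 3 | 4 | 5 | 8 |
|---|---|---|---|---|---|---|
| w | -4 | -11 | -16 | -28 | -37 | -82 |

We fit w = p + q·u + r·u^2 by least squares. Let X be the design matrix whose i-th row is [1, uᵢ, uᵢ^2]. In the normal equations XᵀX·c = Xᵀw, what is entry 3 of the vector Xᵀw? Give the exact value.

-6813

Entry 3 ↔ basis u^2, so (Xᵀw)_{3} = Σᵢ (u^2)·wᵢ = (1)·(-4) + (4)·(-11) + (9)·(-16) + (16)·(-28) + (25)·(-37) + (64)·(-82) = -6813.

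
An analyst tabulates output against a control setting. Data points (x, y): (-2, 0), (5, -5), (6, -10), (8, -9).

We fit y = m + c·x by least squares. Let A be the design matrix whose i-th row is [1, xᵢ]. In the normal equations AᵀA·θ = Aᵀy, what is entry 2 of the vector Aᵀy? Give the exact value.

-157

Entry 2 ↔ basis x, so (Aᵀy)_{2} = Σᵢ (x)·yᵢ = (-2)·(0) + (5)·(-5) + (6)·(-10) + (8)·(-9) = -157.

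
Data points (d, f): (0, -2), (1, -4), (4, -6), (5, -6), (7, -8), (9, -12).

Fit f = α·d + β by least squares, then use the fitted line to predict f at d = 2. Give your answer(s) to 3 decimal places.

f̂ = -4.079

Setting ∂/∂α … = 0 gives: 172·α + 26·β = -222;  26·α + 6·β = -38.
(Σd·d = 172, Σd = 26, Σ1 = 6, Σd·f = -222, Σf = -38.)
Δ = 172·6 − 26² = 356.
α = ((-222)·6 − 26·(-38))/356 = -86/89; β = (172·(-38) − 26·(-222))/356 = -191/89.
At d = 2: f̂ = (-86/89)·(2) + (-191/89)·(1) = -363/89.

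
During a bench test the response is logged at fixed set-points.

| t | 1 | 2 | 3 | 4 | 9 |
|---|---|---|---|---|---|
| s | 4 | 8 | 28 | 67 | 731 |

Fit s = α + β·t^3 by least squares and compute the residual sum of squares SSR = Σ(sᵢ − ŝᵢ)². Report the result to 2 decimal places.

Sums needed: Σ1 = 5, Σt^3 = 829, Σt^3·t^3 = 536331.
Moment sums: Σs = 838, Σt^3·s = 538011.
XᵀX·[α, β]ᵀ = Xᵀs becomes [[5, 829]; [829, 536331]]·[α, β]ᵀ = [838, 538011]ᵀ.
Δ = 5·536331 − 829² = 1994414.
α = (838·536331 − 829·538011)/1994414 = 3434259/1994414; β = (5·538011 − 829·838)/1994414 = 1995353/1994414.
Residuals: 1274022/997207, -3441771/1994414, -732599/997207, 2488887/1994414, -64981/997207; SSR = 13385671/1994414.

SSR = 6.71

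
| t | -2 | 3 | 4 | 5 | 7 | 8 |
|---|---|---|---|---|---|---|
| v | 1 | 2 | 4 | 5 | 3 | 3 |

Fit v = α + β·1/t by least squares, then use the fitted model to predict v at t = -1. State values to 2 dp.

v̂ = -0.20

MᵀM·[α, β]ᵀ = Mᵀv reads: 6·α + (463/840)·β = 18;  (463/840)·α + (352549/705600)·β = 499/168.
det = 6·(352549/705600) − (463/840)² = 76037/28224.
α = (18·(352549/705600) − (463/840)·(499/168))/(76037/28224) = 5190697/1900925; β = (6·(499/168) − (463/840)·18)/(76037/28224) = 1114848/380185.
At t = -1: v̂ = (5190697/1900925)·(1) + (1114848/380185)·(-1) = -383543/1900925.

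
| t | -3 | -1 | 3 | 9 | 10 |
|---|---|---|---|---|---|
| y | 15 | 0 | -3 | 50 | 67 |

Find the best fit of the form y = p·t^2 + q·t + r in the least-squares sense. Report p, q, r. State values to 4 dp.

Normal-equation sums: Σt^2·t^2 = 16724, Σt^2·t = 1728, Σt^2 = 200, Σt·t = 200, Σt = 18, Σ1 = 5.
And Σt^2·y = 10858, Σt·y = 1066, Σy = 129.
Normal equations: [[16724, 1728, 200]; [1728, 200, 18]; [200, 18, 5]]·[p, q, r]ᵀ = [10858, 1066, 129]ᵀ.
Row-reducing yields p = 102473/102138, q = -51586/17023, r = -174751/51069.

p = 1.0033, q = -3.0304, r = -3.4219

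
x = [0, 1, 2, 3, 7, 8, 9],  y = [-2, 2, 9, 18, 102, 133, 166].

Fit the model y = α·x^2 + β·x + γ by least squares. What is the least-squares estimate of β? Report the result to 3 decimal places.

β = 1.099

The normal system MᵀM·[α, β, γ]ᵀ = Mᵀy is [[13156, 1620, 208]; [1620, 208, 30]; [208, 30, 7]]·[α, β, γ]ᵀ = [27156, 3346, 428]ᵀ.
Inverting the 3×3 Gram matrix, [α, β, γ]ᵀ = [3613/1848, 677/616, -1535/924]ᵀ.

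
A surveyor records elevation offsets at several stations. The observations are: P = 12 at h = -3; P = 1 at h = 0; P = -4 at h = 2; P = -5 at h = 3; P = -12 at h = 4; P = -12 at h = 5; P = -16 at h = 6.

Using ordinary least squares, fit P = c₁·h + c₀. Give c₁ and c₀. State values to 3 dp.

c₁ = -3.042, c₀ = 2.245

With design matrix A, AᵀA = [[99, 17]; [17, 7]] and AᵀP = [-263, -36]ᵀ.
Eliminating c₀: 7·(row 1) − 17·(row 2) gives 404·c₁ = 7·(-263) − 17·(-36) = -1229, so c₁ = -1229/404.
Then c₀ = ((-36) − 17·(-1229/404))/7 = 907/404.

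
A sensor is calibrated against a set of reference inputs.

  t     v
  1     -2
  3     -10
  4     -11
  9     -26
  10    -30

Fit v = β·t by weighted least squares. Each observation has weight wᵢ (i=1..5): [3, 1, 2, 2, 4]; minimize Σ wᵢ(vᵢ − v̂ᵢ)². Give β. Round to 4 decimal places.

From the data, Σwᵢ·t·t = 606.
Moment sums: Σwᵢ·t·v = -1792.
So XᵀWX·[β]ᵀ = XᵀWv: [[606]]·[β]ᵀ = [-1792]ᵀ.
Hence β = -1792 / 606 ≈ -2.9571.

β = -2.9571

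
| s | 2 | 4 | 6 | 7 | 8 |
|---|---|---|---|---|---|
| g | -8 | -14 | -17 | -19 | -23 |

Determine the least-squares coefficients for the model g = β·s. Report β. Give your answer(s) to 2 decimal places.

β = -2.91

Setting ∂/∂β … = 0 gives: 169·β = -491.
(Σs·s = 169, Σs·g = -491.)
Hence β = -491 / 169 ≈ -2.90533.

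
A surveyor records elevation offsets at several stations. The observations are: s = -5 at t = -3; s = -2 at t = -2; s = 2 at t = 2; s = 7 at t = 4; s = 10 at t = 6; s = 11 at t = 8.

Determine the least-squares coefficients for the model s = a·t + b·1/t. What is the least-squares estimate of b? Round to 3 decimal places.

The normal equations are: 133·a + 6·b = 199;  6·a + (413/576)·b = 203/24.
(Σt·t = 133, Σt·1/t = 6, Σ1/t·1/t = 413/576, Σt·s = 199, Σ1/t·s = 203/24.)
Eliminating b: (413/576)·(row 1) − 6·(row 2) gives (34193/576)·a = (413/576)·199 − 6·(203/24) = 52955/576, so a = 52955/34193.
Then b = ((203/24) − 6·(52955/34193))/(413/576) = -39768/34193.

b = -1.163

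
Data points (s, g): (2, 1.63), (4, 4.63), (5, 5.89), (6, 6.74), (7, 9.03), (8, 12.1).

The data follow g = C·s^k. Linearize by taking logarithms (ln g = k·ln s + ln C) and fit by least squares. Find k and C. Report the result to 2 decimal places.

With ln gᵢ as the transformed response and ln sᵢ as the regressor:
Σln s = 9.5060, Σ(ln s)² = 16.3136, Σln g = 10.3962, Σln s·ln g = 18.2025.
Normal system: [[16.3136, 9.5060]; [9.5060, 6]]·[k, ln C]ᵀ = [18.2025, 10.3962]ᵀ.
Δ = 16.3136·6 − (9.5060)² = 7.5177; k = (18.2025·6 − 9.5060·10.3962)/7.5177 = 1.38190, ln C = (16.3136·10.3962 − 9.5060·18.2025)/7.5177 = -0.45669, so C = exp(-0.45669) = 0.63337.

k = 1.38, C = 0.63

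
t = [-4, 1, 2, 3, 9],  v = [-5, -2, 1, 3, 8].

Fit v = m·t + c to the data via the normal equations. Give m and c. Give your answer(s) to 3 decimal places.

m = 1.037, c = -1.281

From the data, Σt·t = 111, Σt = 11, Σ1 = 5.
Right-hand side: Σt·v = 101, Σv = 5.
So XᵀX·[m, c]ᵀ = Xᵀv: [[111, 11]; [11, 5]]·[m, c]ᵀ = [101, 5]ᵀ.
Eliminating c: 5·(row 1) − 11·(row 2) gives 434·m = 5·101 − 11·5 = 450, so m = 225/217.
Then c = (5 − 11·(225/217))/5 = -278/217.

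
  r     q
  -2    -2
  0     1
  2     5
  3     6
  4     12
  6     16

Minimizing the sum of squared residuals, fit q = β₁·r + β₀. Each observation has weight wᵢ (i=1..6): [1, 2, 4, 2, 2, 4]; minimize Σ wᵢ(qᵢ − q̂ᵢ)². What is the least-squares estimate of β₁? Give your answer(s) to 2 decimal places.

β₁ = 2.45

With design matrix X, XᵀWX = [[214, 44]; [44, 15]] and XᵀWq = [560, 120]ᵀ.
Determinant 214·15 − 44² = 1274.
β₁ = (560·15 − 44·120)/1274 = 120/49; β₀ = (214·120 − 44·560)/1274 = 40/49.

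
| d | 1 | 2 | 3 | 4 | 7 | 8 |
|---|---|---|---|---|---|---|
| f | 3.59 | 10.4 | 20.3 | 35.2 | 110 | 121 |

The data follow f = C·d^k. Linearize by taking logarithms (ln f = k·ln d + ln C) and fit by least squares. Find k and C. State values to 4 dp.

k = 1.7417, C = 3.2880

Let Y = ln f. Fitting Y = k·ln d + ln C by least squares:
Sums: Σln d = 7.2034, Σ(ln d)² = 11.7199, Σln f = 19.6879, Σln d·ln f = 28.9867.
Normal system: [[11.7199, 7.2034]; [7.2034, 6]]·[k, ln C]ᵀ = [28.9867, 19.6879]ᵀ.
Slope k = (n·Σln d·ln f − Σln d·Σln f)/(n·Σ(ln d)² − (Σln d)²) = (6·28.9867 − 7.2034·19.6879)/18.4301 = 1.74172; ln C = (Σln f − k·Σln d)/n = 1.19026, so C = exp(1.19026) = 3.28795.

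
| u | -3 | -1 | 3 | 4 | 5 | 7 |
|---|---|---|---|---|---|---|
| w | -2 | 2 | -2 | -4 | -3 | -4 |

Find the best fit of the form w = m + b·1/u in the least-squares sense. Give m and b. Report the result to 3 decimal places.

Setting ∂/∂m … = 0 gives: 6·m + (-57/140)·b = -13;  (-57/140)·m + (237281/176400)·b = -146/35.
Δ = 6·(237281/176400) − (-57/140)² = 92963/11760.
m = ((-13)·(237281/176400) − (-57/140)·(-146/35))/(92963/11760) = -676849/278889; b = (6·(-146/35) − (-57/140)·(-13))/(92963/11760) = -356580/92963.

m = -2.427, b = -3.836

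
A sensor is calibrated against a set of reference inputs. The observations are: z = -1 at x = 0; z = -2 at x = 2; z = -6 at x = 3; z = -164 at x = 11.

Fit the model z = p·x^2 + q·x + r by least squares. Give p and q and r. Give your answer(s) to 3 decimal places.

MᵀM·[p, q, r]ᵀ = Mᵀz reads: 14738·p + 1366·q + 134·r = -19906;  1366·p + 134·q + 16·r = -1826;  134·p + 16·q + 4·r = -173.
Inverting the 3×3 Gram matrix, [p, q, r]ᵀ = [-3101/1902, 29783/9510, -1837/1585]ᵀ.

p = -1.630, q = 3.132, r = -1.159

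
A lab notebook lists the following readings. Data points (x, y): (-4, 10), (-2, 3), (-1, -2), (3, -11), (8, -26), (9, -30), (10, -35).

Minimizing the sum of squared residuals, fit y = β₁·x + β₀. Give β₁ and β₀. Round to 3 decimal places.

The normal system AᵀA·[β₁, β₀]ᵀ = Aᵀy is [[275, 23]; [23, 7]]·[β₁, β₀]ᵀ = [-905, -91]ᵀ.
Determinant 275·7 − 23² = 1396.
β₁ = ((-905)·7 − 23·(-91))/1396 = -2121/698; β₀ = (275·(-91) − 23·(-905))/1396 = -2105/698.

β₁ = -3.039, β₀ = -3.016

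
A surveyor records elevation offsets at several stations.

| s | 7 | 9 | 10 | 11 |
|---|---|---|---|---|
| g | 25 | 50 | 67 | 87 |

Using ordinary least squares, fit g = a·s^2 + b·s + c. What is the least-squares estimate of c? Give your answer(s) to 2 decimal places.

c = 32.00

Normal-equation sums: Σs^2·s^2 = 33603, Σs^2·s = 3403, Σs^2 = 351, Σs·s = 351, Σs = 37, Σ1 = 4.
Right-hand side: Σs^2·g = 22502, Σs·g = 2252, Σg = 229.
Solving the 3×3 system (Gaussian elimination) gives a = 3/2, b = -23/2, c = 32.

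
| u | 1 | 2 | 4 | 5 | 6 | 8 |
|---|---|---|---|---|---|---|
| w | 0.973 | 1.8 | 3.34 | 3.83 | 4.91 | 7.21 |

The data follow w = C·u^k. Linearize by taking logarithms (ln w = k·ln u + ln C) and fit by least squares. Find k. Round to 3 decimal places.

With ln wᵢ as the transformed response and ln uᵢ as the regressor:
Over the data: Σln u = 7.5601, Σ(ln u)² = 12.5270, Σln w = 6.6760, Σln u·ln w = 11.1996.
Normal system: [[12.5270, 7.5601]; [7.5601, 6]]·[k, ln C]ᵀ = [11.1996, 6.6760]ᵀ.
Slope k = (n·Σln u·ln w − Σln u·Σln w)/(n·Σ(ln u)² − (Σln u)²) = (6·11.1996 − 7.5601·6.6760)/18.0074 = 0.92886; ln C = (Σln w − k·Σln u)/n = -0.05771.

k = 0.929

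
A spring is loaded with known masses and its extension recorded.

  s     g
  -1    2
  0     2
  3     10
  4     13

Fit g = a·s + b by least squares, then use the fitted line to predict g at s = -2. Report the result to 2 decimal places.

Normal-equation sums: Σs·s = 26, Σs = 6, Σ1 = 4.
Right-hand side: Σs·g = 80, Σg = 27.
Δ = 26·4 − 6² = 68.
a = (80·4 − 6·27)/68 = 79/34; b = (26·27 − 6·80)/68 = 111/34.
At s = -2: ĝ = (79/34)·(-2) + (111/34)·(1) = -47/34.

ĝ = -1.38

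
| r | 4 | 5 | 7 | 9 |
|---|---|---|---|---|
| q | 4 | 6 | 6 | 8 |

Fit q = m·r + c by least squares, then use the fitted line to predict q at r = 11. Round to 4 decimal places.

q̂ = 9.2203

With design matrix X, XᵀX = [[171, 25]; [25, 4]] and Xᵀq = [160, 24]ᵀ.
Δ = 171·4 − 25² = 59.
m = (160·4 − 25·24)/59 = 40/59; c = (171·24 − 25·160)/59 = 104/59.
At r = 11: q̂ = (40/59)·(11) + (104/59)·(1) = 544/59.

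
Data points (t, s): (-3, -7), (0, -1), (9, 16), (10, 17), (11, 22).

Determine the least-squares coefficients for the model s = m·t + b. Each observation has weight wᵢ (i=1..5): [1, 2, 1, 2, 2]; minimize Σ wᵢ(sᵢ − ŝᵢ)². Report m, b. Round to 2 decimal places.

Compute the Gram sums: Σwᵢ·t·t = 532, Σwᵢ·t = 48, Σwᵢ·1 = 8.
Moment sums: Σwᵢ·t·s = 989, Σwᵢ·s = 85.
Eliminating b: 8·(row 1) − 48·(row 2) gives 1952·m = 8·989 − 48·85 = 3832, so m = 479/244.
Then b = (85 − 48·(479/244))/8 = -563/488.

m = 1.96, b = -1.15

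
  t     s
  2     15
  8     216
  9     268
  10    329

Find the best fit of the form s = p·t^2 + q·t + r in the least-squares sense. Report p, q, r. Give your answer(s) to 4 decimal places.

AᵀA·[p, q, r]ᵀ = Aᵀs reads: 20673·p + 2249·q + 249·r = 68492;  2249·p + 249·q + 29·r = 7460;  249·p + 29·q + 4·r = 828.
(Σt^2·t^2 = 20673, Σt^2·t = 2249, Σt^2 = 249, Σt·t = 249, Σt = 29, Σ1 = 4, Σt^2·s = 68492, Σt·s = 7460, Σs = 828.)
Solving the 3×3 system (Gaussian elimination) gives p = 1023/353, q = 7789/1765, r = -9524/1765.

p = 2.8980, q = 4.4130, r = -5.3960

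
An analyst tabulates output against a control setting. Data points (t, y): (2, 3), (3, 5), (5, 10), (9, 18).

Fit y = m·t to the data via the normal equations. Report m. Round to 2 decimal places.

m = 1.96

Compute the Gram sums: Σt·t = 119.
Moment sums: Σt·y = 233.
Hence m = 233 / 119 ≈ 1.95798.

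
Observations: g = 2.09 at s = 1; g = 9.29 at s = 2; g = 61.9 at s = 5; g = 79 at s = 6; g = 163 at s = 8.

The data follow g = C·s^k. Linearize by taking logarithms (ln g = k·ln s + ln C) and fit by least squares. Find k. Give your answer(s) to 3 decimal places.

Let Y = ln g. Fitting Y = k·ln s + ln C by least squares:
AᵀA = [[10.6052, 6.1738]; [6.1738, 5]], rhs = [26.6059, 16.5548]ᵀ  (here Σln s = 6.1738, Σ(ln s)² = 10.6052, Σln g = 16.5548, Σln s·ln g = 26.6059).
Δ = 10.6052·5 − (6.1738)² = 14.9105; k = (26.6059·5 − 6.1738·16.5548)/14.9105 = 2.06724, ln C = (10.6052·16.5548 − 6.1738·26.6059)/14.9105 = 0.75842.

k = 2.067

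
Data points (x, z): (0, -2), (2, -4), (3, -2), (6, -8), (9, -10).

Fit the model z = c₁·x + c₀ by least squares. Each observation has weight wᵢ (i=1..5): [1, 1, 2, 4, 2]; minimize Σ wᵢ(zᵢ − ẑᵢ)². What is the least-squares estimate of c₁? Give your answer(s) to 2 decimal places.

c₁ = -1.05

Sums needed: Σwᵢ·x·x = 328, Σwᵢ·x = 50, Σwᵢ·1 = 10.
Moment sums: Σwᵢ·x·z = -392, Σwᵢ·z = -62.
Normal equations: [[328, 50]; [50, 10]]·[c₁, c₀]ᵀ = [-392, -62]ᵀ.
Δ = 328·10 − 50² = 780.
c₁ = ((-392)·10 − 50·(-62))/780 = -41/39; c₀ = (328·(-62) − 50·(-392))/780 = -184/195.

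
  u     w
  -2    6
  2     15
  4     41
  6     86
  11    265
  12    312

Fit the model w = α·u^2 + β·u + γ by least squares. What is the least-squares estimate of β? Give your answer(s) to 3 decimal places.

β = 2.011

With design matrix M, MᵀM = [[36961, 3339, 325]; [3339, 325, 33]; [325, 33, 6]] and Mᵀw = [80829, 7357, 725]ᵀ.
Solving the 3×3 system (Gaussian elimination) gives α = 2207453/1111660, β = 2236063/1111660, γ = 1228433/555830.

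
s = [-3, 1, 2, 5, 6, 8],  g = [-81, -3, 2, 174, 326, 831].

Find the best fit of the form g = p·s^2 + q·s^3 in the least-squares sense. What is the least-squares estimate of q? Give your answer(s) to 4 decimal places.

q = 1.9981

Compute the Gram sums: Σs^2·s^2 = 6115, Σs^2·s^3 = 43459, Σs^3·s^3 = 325219.
For Mᵀg: Σs^2·g = 68546, Σs^3·g = 519838.
MᵀM·[p, q]ᵀ = Mᵀg becomes [[6115, 43459]; [43459, 325219]]·[p, q]ᵀ = [68546, 519838]ᵀ.
Eliminating q: 325219·(row 1) − 43459·(row 2) gives 100029504·p = 325219·68546 − 43459·519838 = -299178068, so p = -74794517/25007376.
Then q = (519838 − 43459·(-74794517/25007376))/325219 = 49967189/25007376.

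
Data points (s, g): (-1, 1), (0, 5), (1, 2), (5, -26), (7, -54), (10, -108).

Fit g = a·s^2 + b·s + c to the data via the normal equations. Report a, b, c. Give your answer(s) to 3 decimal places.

With design matrix X, XᵀX = [[13028, 1468, 176]; [1468, 176, 22]; [176, 22, 6]] and Xᵀg = [-14093, -1587, -180]ᵀ.
Row-reducing yields a = -116341/109572, b = -15376/27393, c = 29252/9131.

a = -1.062, b = -0.561, c = 3.204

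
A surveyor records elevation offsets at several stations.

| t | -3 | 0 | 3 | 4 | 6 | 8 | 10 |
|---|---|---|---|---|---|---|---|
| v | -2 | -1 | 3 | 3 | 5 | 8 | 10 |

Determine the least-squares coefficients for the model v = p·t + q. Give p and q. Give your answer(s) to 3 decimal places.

p = 0.959, q = -0.122

Entries of AᵀA: Σt·t = 234, Σt = 28, Σ1 = 7.
Right-hand side: Σt·v = 221, Σv = 26.
Normal equations: [[234, 28]; [28, 7]]·[p, q]ᵀ = [221, 26]ᵀ.
det = 234·7 − 28² = 854.
p = (221·7 − 28·26)/854 = 117/122; q = (234·26 − 28·221)/854 = -52/427.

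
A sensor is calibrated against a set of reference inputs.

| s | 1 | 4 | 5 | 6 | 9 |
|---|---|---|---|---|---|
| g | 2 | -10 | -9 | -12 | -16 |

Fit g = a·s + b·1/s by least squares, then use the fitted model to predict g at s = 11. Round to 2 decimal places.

ĝ = -21.55

Forming AᵀA = [[159, 5]; [5, 37021/32400]] and Aᵀg = [-299, -547/90]ᵀ gives AᵀA·[a, b]ᵀ = Aᵀg.
Eliminating b: (37021/32400)·(row 1) − 5·(row 2) gives (1692113/10800)·a = (37021/32400)·(-299) − 5·(-547/90) = -10084679/32400, so a = -10084679/5076339.
Then b = ((-547/90) − 5·(-10084679/5076339))/(37021/32400) = 5709240/1692113.
At s = 11: ĝ = (-10084679/5076339)·(11) + (5709240/1692113)·(1/11) = -1203118439/55839729.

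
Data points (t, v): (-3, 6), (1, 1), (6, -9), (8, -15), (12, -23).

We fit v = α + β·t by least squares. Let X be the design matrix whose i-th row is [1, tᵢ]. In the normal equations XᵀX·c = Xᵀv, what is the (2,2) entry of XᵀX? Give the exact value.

Row 2 ↔ basis t, column 2 ↔ basis t, so (XᵀX)_{2,2} = Σᵢ (t)·(t) = (-3)·(-3) + (1)·(1) + (6)·(6) + (8)·(8) + (12)·(12) = 254.

254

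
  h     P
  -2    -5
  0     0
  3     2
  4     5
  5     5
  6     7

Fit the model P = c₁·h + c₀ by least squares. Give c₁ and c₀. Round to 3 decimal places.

Normal-equation sums: Σh·h = 90, Σh = 16, Σ1 = 6.
For XᵀP: Σh·P = 103, ΣP = 14.
So XᵀX·[c₁, c₀]ᵀ = XᵀP: [[90, 16]; [16, 6]]·[c₁, c₀]ᵀ = [103, 14]ᵀ.
Determinant 90·6 − 16² = 284.
c₁ = (103·6 − 16·14)/284 = 197/142; c₀ = (90·14 − 16·103)/284 = -97/71.

c₁ = 1.387, c₀ = -1.366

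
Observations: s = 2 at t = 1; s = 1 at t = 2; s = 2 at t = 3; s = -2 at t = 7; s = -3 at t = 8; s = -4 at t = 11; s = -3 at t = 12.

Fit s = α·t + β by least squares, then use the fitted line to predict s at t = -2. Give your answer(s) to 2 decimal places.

Normal-equation sums: Σt·t = 392, Σt = 44, Σ1 = 7.
And Σt·s = -108, Σs = -7.
Normal equations: [[392, 44]; [44, 7]]·[α, β]ᵀ = [-108, -7]ᵀ.
Eliminating β: 7·(row 1) − 44·(row 2) gives 808·α = 7·(-108) − 44·(-7) = -448, so α = -56/101.
Then β = ((-7) − 44·(-56/101))/7 = 251/101.
At t = -2: ŝ = (-56/101)·(-2) + (251/101)·(1) = 363/101.

ŝ = 3.59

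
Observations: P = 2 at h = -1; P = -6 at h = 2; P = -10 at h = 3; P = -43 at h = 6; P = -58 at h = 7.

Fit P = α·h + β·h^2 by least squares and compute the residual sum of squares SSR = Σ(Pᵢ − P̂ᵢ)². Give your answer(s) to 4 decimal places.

With design matrix M, MᵀM = [[99, 593]; [593, 3795]] and MᵀP = [-708, -4502]ᵀ.
det = 99·3795 − 593² = 24056.
α = ((-708)·3795 − 593·(-4502))/24056 = -277/388; β = (99·(-4502) − 593·(-708))/24056 = -417/388.
Residuals: 229/97, -53/194, 176/97, -5/194, -33/97; SSR = 1757/194.

SSR = 9.0567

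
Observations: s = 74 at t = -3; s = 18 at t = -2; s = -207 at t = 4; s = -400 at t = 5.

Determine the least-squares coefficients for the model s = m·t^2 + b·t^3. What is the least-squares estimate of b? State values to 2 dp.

MᵀM·[m, b]ᵀ = Mᵀs reads: 978·m + 3874·b = -12574;  3874·m + 20514·b = -65390.
(Σt^2·t^2 = 978, Σt^2·t^3 = 3874, Σt^3·t^3 = 20514, Σt^2·s = -12574, Σt^3·s = -65390.)
Eliminating b: 20514·(row 1) − 3874·(row 2) gives 5054816·m = 20514·(-12574) − 3874·(-65390) = -4622176, so m = -11111/12151.
Then b = ((-65390) − 3874·(-11111/12151))/20514 = -36634/12151.

b = -3.01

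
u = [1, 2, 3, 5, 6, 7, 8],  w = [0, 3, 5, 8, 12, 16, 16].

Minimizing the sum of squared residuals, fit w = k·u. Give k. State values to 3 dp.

XᵀX·[k]ᵀ = Xᵀw reads: 188·k = 373.
(Σu·u = 188, Σu·w = 373.)
Hence k = 373 / 188 ≈ 1.98404.

k = 1.984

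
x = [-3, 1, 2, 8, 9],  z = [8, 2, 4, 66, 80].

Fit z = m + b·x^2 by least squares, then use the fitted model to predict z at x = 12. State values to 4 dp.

ẑ = 144.3418

Compute the Gram sums: Σ1 = 5, Σx^2 = 159, Σx^2·x^2 = 10755.
And Σz = 160, Σx^2·z = 10794.
AᵀA·[m, b]ᵀ = Aᵀz becomes [[5, 159]; [159, 10755]]·[m, b]ᵀ = [160, 10794]ᵀ.
det = 5·10755 − 159² = 28494.
m = (160·10755 − 159·10794)/28494 = 253/1583; b = (5·10794 − 159·160)/28494 = 1585/1583.
At x = 12: ẑ = (253/1583)·(1) + (1585/1583)·(144) = 228493/1583.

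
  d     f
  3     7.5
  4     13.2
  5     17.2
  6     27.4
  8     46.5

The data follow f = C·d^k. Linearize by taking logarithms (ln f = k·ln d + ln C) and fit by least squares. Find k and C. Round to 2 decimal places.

k = 1.85, C = 0.97

Linearized form: ln f = k·ln d + ln C. From the 5 transformed points,
AᵀA = [[13.2535, 7.9655]; [7.9655, 5]], rhs = [24.2849, 14.5900]ᵀ  (here Σln d = 7.9655, Σ(ln d)² = 13.2535, Σln f = 14.5900, Σln d·ln f = 24.2849).
Solving (det = 2.8177): k = 1.84786, ln C = -0.02583, so C = exp(-0.02583) = 0.97450.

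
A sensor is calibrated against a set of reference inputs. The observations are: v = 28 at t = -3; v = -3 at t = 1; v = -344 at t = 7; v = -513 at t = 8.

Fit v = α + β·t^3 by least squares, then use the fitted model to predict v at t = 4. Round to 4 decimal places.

Forming MᵀM = [[4, 829]; [829, 380523]] and Mᵀv = [-832, -381407]ᵀ gives MᵀM·[α, β]ᵀ = Mᵀv.
det = 4·380523 − 829² = 834851.
α = ((-832)·380523 − 829·(-381407))/834851 = -408733/834851; β = (4·(-381407) − 829·(-832))/834851 = -835900/834851.
At t = 4: v̂ = (-408733/834851)·(1) + (-835900/834851)·(64) = -53906333/834851.

v̂ = -64.5700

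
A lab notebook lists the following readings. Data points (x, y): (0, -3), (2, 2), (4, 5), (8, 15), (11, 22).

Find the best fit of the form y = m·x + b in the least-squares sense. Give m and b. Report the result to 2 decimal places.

m = 2.26, b = -3.11

Sums needed: Σx·x = 205, Σx = 25, Σ1 = 5.
And Σx·y = 386, Σy = 41.
AᵀA·[m, b]ᵀ = Aᵀy becomes [[205, 25]; [25, 5]]·[m, b]ᵀ = [386, 41]ᵀ.
Δ = 205·5 − 25² = 400.
m = (386·5 − 25·41)/400 = 181/80; b = (205·41 − 25·386)/400 = -249/80.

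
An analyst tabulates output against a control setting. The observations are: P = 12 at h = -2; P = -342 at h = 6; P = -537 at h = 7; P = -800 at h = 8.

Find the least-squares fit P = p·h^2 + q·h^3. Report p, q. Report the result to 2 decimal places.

p = -0.35, q = -1.52

The normal equations are: 7809·p + 57319·q = -89777;  57319·p + 426513·q = -667759.
det = 7809·426513 − 57319² = 45172256.
p = ((-89777)·426513 − 57319·(-667759))/45172256 = -68015/194708; q = (7809·(-667759) − 57319·(-89777))/45172256 = -295699/194708.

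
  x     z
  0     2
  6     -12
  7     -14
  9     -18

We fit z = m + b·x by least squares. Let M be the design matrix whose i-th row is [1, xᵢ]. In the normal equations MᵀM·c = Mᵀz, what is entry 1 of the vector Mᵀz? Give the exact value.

Entry 1 ↔ basis 1, so (Mᵀz)_{1} = Σᵢ zᵢ = (1)·(2) + (1)·(-12) + (1)·(-14) + (1)·(-18) = -42.

-42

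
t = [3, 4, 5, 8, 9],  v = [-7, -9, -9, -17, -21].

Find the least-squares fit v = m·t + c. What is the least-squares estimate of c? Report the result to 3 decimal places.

c = 0.731

Normal-equation sums: Σt·t = 195, Σt = 29, Σ1 = 5.
And Σt·v = -427, Σv = -63.
XᵀX·[m, c]ᵀ = Xᵀv becomes [[195, 29]; [29, 5]]·[m, c]ᵀ = [-427, -63]ᵀ.
det = 195·5 − 29² = 134.
m = ((-427)·5 − 29·(-63))/134 = -154/67; c = (195·(-63) − 29·(-427))/134 = 49/67.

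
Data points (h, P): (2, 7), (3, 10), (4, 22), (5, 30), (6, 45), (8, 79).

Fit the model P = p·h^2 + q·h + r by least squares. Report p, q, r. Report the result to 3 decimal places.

Normal-equation sums: Σh^2·h^2 = 6370, Σh^2·h = 952, Σh^2 = 154, Σh·h = 154, Σh = 28, Σ1 = 6.
Right-hand side: Σh^2·P = 7896, Σh·P = 1184, ΣP = 193.
So AᵀA·[p, q, r]ᵀ = AᵀP: [[6370, 952, 154]; [952, 154, 28]; [154, 28, 6]]·[p, q, r]ᵀ = [7896, 1184, 193]ᵀ.
Solving the 3×3 system (Gaussian elimination) gives p = 109/84, q = -5/6, r = 11/4.

p = 1.298, q = -0.833, r = 2.750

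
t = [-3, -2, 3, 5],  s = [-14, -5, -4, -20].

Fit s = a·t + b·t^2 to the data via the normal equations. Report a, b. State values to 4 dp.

a = 1.3144, b = -1.0408

Forming AᵀA = [[47, 117]; [117, 803]] and Aᵀs = [-60, -682]ᵀ gives AᵀA·[a, b]ᵀ = Aᵀs.
Determinant 47·803 − 117² = 24052.
a = ((-60)·803 − 117·(-682))/24052 = 15807/12026; b = (47·(-682) − 117·(-60))/24052 = -12517/12026.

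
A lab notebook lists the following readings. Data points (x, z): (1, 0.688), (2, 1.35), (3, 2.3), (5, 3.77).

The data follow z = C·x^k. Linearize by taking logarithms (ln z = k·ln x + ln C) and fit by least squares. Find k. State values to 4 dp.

k = 1.0717

Let Y = ln z. Fitting Y = k·ln x + ln C by least squares:
XᵀX = [[4.2777, 3.4012]; [3.4012, 4]], rhs = [3.2589, 2.0861]ᵀ  (here Σln x = 3.4012, Σ(ln x)² = 4.2777, Σln z = 2.0861, Σln x·ln z = 3.2589).
Solving (det = 5.5426): k = 1.07175, ln C = -0.38978.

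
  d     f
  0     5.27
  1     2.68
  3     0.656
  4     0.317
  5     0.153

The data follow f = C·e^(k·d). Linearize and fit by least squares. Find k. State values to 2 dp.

Let Y = ln f. Fitting Y = k·d + ln C by least squares:
Sums: Σd = 13.0000, Σ(d)² = 51.0000, Σln f = -0.7999, Σd·ln f = -14.2610.
Normal system: [[51.0000, 13.0000]; [13.0000, 5]]·[k, ln C]ᵀ = [-14.2610, -0.7999]ᵀ.
Δ = 51.0000·5 − (13.0000)² = 86.0000; k = (-14.2610·5 − 13.0000·-0.7999)/86.0000 = -0.70821, ln C = (51.0000·-0.7999 − 13.0000·-14.2610)/86.0000 = 1.68136.

k = -0.71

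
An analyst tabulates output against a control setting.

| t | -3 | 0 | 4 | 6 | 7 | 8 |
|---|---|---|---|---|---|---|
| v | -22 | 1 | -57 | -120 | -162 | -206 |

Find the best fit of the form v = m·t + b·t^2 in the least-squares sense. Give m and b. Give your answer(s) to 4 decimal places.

m = -1.9721, b = -2.9972

The normal system XᵀX·[m, b]ᵀ = Xᵀv is [[174, 1108]; [1108, 8130]]·[m, b]ᵀ = [-3664, -26552]ᵀ.
det = 174·8130 − 1108² = 186956.
m = ((-3664)·8130 − 1108·(-26552))/186956 = -13168/6677; b = (174·(-26552) − 1108·(-3664))/186956 = -20012/6677.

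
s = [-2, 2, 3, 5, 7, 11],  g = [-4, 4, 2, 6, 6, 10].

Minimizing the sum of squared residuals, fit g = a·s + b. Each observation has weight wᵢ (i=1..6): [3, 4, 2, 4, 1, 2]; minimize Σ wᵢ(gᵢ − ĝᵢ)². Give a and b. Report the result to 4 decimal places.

a = 1.0403, b = -0.0812

From the data, Σwᵢ·s·s = 437, Σwᵢ·s = 57, Σwᵢ·1 = 16.
Moment sums: Σwᵢ·s·g = 450, Σwᵢ·g = 58.
So XᵀWX·[a, b]ᵀ = XᵀWg: [[437, 57]; [57, 16]]·[a, b]ᵀ = [450, 58]ᵀ.
Δ = 437·16 − 57² = 3743.
a = (450·16 − 57·58)/3743 = 3894/3743; b = (437·58 − 57·450)/3743 = -16/197.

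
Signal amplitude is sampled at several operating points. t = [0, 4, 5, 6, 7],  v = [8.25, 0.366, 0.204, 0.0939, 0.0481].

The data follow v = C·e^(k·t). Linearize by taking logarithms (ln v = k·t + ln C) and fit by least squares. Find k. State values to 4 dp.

k = -0.7367

Let Y = ln v. Fitting Y = k·t + ln C by least squares:
AᵀA = [[126.0000, 22.0000]; [22.0000, 5]], rhs = [-47.4031, -5.8845]ᵀ  (here Σt = 22.0000, Σ(t)² = 126.0000, Σln v = -5.8845, Σt·ln v = -47.4031).
Solving (det = 146.0000): k = -0.73668, ln C = 2.06450.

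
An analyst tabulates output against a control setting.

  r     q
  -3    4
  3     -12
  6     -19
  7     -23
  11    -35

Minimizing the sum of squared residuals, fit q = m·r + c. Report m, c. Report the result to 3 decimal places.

m = -2.757, c = -3.765

Forming AᵀA = [[224, 24]; [24, 5]] and Aᵀq = [-708, -85]ᵀ gives AᵀA·[m, c]ᵀ = Aᵀq.
Determinant 224·5 − 24² = 544.
m = ((-708)·5 − 24·(-85))/544 = -375/136; c = (224·(-85) − 24·(-708))/544 = -64/17.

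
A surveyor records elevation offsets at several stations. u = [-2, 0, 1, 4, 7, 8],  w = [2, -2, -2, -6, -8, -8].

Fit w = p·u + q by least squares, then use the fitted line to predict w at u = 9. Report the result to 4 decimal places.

ŵ = -9.8500

Setting ∂/∂p … = 0 gives: 134·p + 18·q = -150;  18·p + 6·q = -24.
(Σu·u = 134, Σu = 18, Σ1 = 6, Σu·w = -150, Σw = -24.)
Eliminating q: 6·(row 1) − 18·(row 2) gives 480·p = 6·(-150) − 18·(-24) = -468, so p = -39/40.
Then q = ((-24) − 18·(-39/40))/6 = -43/40.
At u = 9: ŵ = (-39/40)·(9) + (-43/40)·(1) = -197/20.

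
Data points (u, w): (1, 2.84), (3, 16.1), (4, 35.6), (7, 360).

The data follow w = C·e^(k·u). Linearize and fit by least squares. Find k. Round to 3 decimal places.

Linearized form: ln w = k·u + ln C. From the 4 transformed points,
AᵀA = [[75.0000, 15.0000]; [15.0000, 4]], rhs = [64.8724, 13.2811]ᵀ  (here Σu = 15.0000, Σ(u)² = 75.0000, Σln w = 13.2811, Σu·ln w = 64.8724).
Solving (det = 75.0000): k = 0.80365, ln C = 0.30660.

k = 0.804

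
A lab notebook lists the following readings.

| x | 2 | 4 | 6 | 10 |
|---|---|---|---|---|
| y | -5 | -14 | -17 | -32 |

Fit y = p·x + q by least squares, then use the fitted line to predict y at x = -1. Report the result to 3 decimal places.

ŷ = 4.171

Entries of MᵀM: Σx·x = 156, Σx = 22, Σ1 = 4.
For Mᵀy: Σx·y = -488, Σy = -68.
Eliminating q: 4·(row 1) − 22·(row 2) gives 140·p = 4·(-488) − 22·(-68) = -456, so p = -114/35.
Then q = ((-68) − 22·(-114/35))/4 = 32/35.
At x = -1: ŷ = (-114/35)·(-1) + (32/35)·(1) = 146/35.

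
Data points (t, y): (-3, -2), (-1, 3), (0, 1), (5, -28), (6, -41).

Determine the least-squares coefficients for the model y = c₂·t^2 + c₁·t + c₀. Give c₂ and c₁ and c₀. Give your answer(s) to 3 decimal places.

The normal system XᵀX·[c₂, c₁, c₀]ᵀ = Xᵀy is [[2003, 313, 71]; [313, 71, 7]; [71, 7, 5]]·[c₂, c₁, c₀]ᵀ = [-2191, -383, -67]ᵀ.
Row-reducing yields c₂ = -1957/2119, c₁ = -3183/2119, c₀ = 3851/2119.

c₂ = -0.924, c₁ = -1.502, c₀ = 1.817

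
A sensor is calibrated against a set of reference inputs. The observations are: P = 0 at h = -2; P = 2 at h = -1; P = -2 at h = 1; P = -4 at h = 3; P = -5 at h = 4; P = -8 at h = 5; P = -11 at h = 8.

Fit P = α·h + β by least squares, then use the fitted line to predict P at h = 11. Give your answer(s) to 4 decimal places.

P̂ = -14.5194

With design matrix A, AᵀA = [[120, 18]; [18, 7]] and AᵀP = [-164, -28]ᵀ.
Determinant 120·7 − 18² = 516.
α = ((-164)·7 − 18·(-28))/516 = -161/129; β = (120·(-28) − 18·(-164))/516 = -34/43.
At h = 11: P̂ = (-161/129)·(11) + (-34/43)·(1) = -1873/129.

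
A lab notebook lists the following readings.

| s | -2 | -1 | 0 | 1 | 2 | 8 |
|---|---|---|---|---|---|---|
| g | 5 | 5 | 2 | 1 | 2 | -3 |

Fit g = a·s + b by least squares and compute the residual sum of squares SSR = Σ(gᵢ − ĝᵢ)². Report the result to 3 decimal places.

SSR = 4.526

With design matrix X, XᵀX = [[74, 8]; [8, 6]] and Xᵀg = [-34, 12]ᵀ.
Determinant 74·6 − 8² = 380.
a = ((-34)·6 − 8·12)/380 = -15/19; b = (74·12 − 8·(-34))/380 = 58/19.
Residuals: 7/19, 22/19, -20/19, -24/19, 10/19, 5/19; SSR = 86/19.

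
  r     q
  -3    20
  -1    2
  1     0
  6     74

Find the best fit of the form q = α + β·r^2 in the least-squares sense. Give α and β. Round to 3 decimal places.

α = -0.417, β = 2.078

Entries of XᵀX: Σ1 = 4, Σr^2 = 47, Σr^2·r^2 = 1379.
And Σq = 96, Σr^2·q = 2846.
Normal equations: [[4, 47]; [47, 1379]]·[α, β]ᵀ = [96, 2846]ᵀ.
Eliminating β: 1379·(row 1) − 47·(row 2) gives 3307·α = 1379·96 − 47·2846 = -1378, so α = -1378/3307.
Then β = (2846 − 47·(-1378/3307))/1379 = 6872/3307.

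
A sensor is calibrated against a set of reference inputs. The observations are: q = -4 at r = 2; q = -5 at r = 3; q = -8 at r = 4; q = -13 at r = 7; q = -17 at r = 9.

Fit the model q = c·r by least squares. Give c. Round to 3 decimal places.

Compute the Gram sums: Σr·r = 159.
Right-hand side: Σr·q = -299.
Normal equations: [[159]]·[c]ᵀ = [-299]ᵀ.
c = (-299)/159 = -1.8805.

c = -1.881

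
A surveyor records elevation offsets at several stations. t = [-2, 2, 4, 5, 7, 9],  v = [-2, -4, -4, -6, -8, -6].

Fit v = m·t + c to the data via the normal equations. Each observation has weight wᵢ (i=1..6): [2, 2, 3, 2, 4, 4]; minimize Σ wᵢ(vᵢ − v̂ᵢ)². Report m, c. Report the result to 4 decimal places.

From the data, Σwᵢ·t·t = 634, Σwᵢ·t = 86, Σwᵢ·1 = 17.
And Σwᵢ·t·v = -556, Σwᵢ·v = -92.
Eliminating c: 17·(row 1) − 86·(row 2) gives 3382·m = 17·(-556) − 86·(-92) = -1540, so m = -770/1691.
Then c = ((-92) − 86·(-770/1691))/17 = -5256/1691.

m = -0.4554, c = -3.1082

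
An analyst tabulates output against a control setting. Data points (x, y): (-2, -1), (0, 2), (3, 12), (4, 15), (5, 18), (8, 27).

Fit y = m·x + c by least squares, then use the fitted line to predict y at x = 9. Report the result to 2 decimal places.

Compute the Gram sums: Σx·x = 118, Σx = 18, Σ1 = 6.
And Σx·y = 404, Σy = 73.
MᵀM·[m, c]ᵀ = Mᵀy becomes [[118, 18]; [18, 6]]·[m, c]ᵀ = [404, 73]ᵀ.
Eliminating c: 6·(row 1) − 18·(row 2) gives 384·m = 6·404 − 18·73 = 1110, so m = 185/64.
Then c = (73 − 18·(185/64))/6 = 671/192.
At x = 9: ŷ = (185/64)·(9) + (671/192)·(1) = 2833/96.

ŷ = 29.51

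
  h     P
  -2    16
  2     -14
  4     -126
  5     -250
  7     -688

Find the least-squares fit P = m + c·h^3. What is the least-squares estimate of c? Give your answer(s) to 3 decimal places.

c = -2.009

The normal system XᵀX·[m, c]ᵀ = XᵀP is [[5, 532]; [532, 137498]]·[m, c]ᵀ = [-1062, -275538]ᵀ.
det = 5·137498 − 532² = 404466.
m = ((-1062)·137498 − 532·(-275538))/404466 = 93890/67411; c = (5·(-275538) − 532·(-1062))/404466 = -135451/67411.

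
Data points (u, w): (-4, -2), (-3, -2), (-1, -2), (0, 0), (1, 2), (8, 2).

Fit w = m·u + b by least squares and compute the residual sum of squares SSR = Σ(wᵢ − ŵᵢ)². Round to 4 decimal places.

Entries of MᵀM: Σu·u = 91, Σu = 1, Σ1 = 6.
And Σu·w = 34, Σw = -2.
Normal equations: [[91, 1]; [1, 6]]·[m, b]ᵀ = [34, -2]ᵀ.
Determinant 91·6 − 1² = 545.
m = (34·6 − 1·(-2))/545 = 206/545; b = (91·(-2) − 1·34)/545 = -216/545.
Residuals: -10/109, -256/545, -668/545, 216/545, 220/109, -342/545; SSR = 3464/545.

SSR = 6.3560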